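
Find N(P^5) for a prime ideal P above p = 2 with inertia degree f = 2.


N(P^a) = p^(a*f)
= 2^(5*2)
= 2^10
= 1024

1024


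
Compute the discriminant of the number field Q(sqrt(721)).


For K = Q(sqrt(d)) with d squarefree: disc(K) = d if d = 1 mod 4, and disc(K) = 4d if d = 2 or 3 mod 4.
Here d = 721, and d mod 4 = 1.
d = 1 mod 4 (O_K = Z[(1+sqrt(d))/2]), so disc(K) = d = 721

721


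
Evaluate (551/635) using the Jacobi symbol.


Compute (551/635) via quadratic reciprocity:
  reciprocity: (551/635) -> -(635/551)
  reduce: (84/551)
  pull out 2: (2/551) = +1  (since 551 mod 8 = 7)
  pull out 2: (2/551) = +1  (since 551 mod 8 = 7)
  reciprocity: (21/551) -> +(551/21)
  reduce: (5/21)
  reciprocity: (5/21) -> +(21/5)
  reduce: (1/5)
  (1/5) = 1
Product of signs = -1

-1


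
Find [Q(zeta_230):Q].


The degree equals Euler's totient phi(230).
230 = 2 * 5 * 23
phi(230) = 88

88


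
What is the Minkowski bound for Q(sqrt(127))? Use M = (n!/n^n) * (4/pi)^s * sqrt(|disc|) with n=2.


d = 127, d mod 4 = 3, so disc(K) = 4d = 508; |disc(K)| = 508
Real quadratic field, so n = 2, s = r2 = 0, r1 = 2
M = (n!/n^n) * (4/pi)^s * sqrt(|disc(K)|) = (2!/2^2) * (4/pi)^0 * sqrt(508)
= 0.5 * 1.000000 * 22.538855
= 11.2694

11.2694


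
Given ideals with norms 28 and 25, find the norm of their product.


N(IJ) = N(I) * N(J)
= 28 * 25
= 700

700


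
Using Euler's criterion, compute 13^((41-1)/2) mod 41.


p = 41 is prime and the exponent is (p-1)/2 = 20, so by Euler's criterion 13^20 = (13/41) = +1 or -1 mod 41.
Compute by square-and-multiply:
  20 = 16 + 4 (binary 10100)
  Repeated squaring mod 41: 13^1 = 13, 13^2 = 5, 13^4 = 25, 13^8 = 10, 13^16 = 18
  13^20 = 13^16 * 13^4 = 18 * 25 mod 41
    18 * 25 = 450 = 40 mod 41
  13^20 = 40 mod 41
Result 40 = p - 1 = -1 mod 41: 13 is a quadratic non-residue mod 41. As a residue in [0, p-1] the value is 40.
13^20 mod 41 = 40

40


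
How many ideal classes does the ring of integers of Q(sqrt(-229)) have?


K = Q(sqrt(-229)). d mod 4 = 3, so D = disc(K) = 4d = -916
h(K) equals the number of primitive reduced positive-definite forms (a, b, c) = a*x^2 + b*x*y + c*y^2 with b^2 - 4ac = D,
where reduced means |b| <= a <= c, with b >= 0 whenever |b| = a or a = c, and primitive means gcd(a, b, c) = 1.
Reduced forces 3a^2 <= |D| = 916, so 1 <= a <= 17; b must have the parity of D, and c = (b^2 - D)/(4a) must be an integer >= a.
Enumerate a = 1..17, b in [-a, a]:
  a=1: (1, 0, 229)  [1]
  a=2: (2, 2, 115)  [1]
  a=3..4: none
  a=5: (5, -2, 46), (5, 2, 46)  [2]
  a=6: none
  a=7: (7, -6, 34), (7, 6, 34)  [2]
  a=8..9: none
  a=10: (10, -2, 23), (10, 2, 23)  [2]
  a=11..13: none
  a=14: (14, -6, 17), (14, 6, 17)  [2]
  a=15..17: none
Total reduced forms: 1 + 1 + 2 + 2 + 2 + 2 = 10
h = 10

10


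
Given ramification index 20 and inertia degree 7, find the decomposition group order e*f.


|D_P| = e * f
= 20 * 7
= 140

140


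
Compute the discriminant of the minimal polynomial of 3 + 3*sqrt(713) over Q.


The element 3 + 3*sqrt(713) has minimal polynomial:
x^2 - 6*x - 6408
Discriminant = (-6)^2 - 4*(-6408)
= 36 + 25632
= 25668

25668


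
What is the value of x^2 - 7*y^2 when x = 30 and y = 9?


x^2 - d*y^2
= 30^2 - 7*9^2
= 900 - 567
= 333

333


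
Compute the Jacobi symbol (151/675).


Compute (151/675) via quadratic reciprocity:
  reciprocity: (151/675) -> -(675/151)
  reduce: (71/151)
  reciprocity: (71/151) -> -(151/71)
  reduce: (9/71)
  reciprocity: (9/71) -> +(71/9)
  reduce: (8/9)
  pull out 2: (2/9) = +1  (since 9 mod 8 = 1)
  pull out 2: (2/9) = +1  (since 9 mod 8 = 1)
  pull out 2: (2/9) = +1  (since 9 mod 8 = 1)
  (1/9) = 1
Product of signs = 1

1


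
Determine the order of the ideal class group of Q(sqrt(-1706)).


K = Q(sqrt(-1706)). d mod 4 = 2, so D = disc(K) = 4d = -6824
h(K) equals the number of primitive reduced positive-definite forms (a, b, c) = a*x^2 + b*x*y + c*y^2 with b^2 - 4ac = D,
where reduced means |b| <= a <= c, with b >= 0 whenever |b| = a or a = c, and primitive means gcd(a, b, c) = 1.
Reduced forces 3a^2 <= |D| = 6824, so 1 <= a <= 47; b must have the parity of D, and c = (b^2 - D)/(4a) must be an integer >= a.
Enumerate a = 1..47, b in [-a, a]:
  a=1: (1, 0, 1706)  [1]
  a=2: (2, 0, 853)  [1]
  a=3: (3, -2, 569), (3, 2, 569)  [2]
  a=4: none
  a=5: (5, -4, 342), (5, 4, 342)  [2]
  a=6: (6, -4, 285), (6, 4, 285)  [2]
  a=7: (7, -6, 245), (7, 6, 245)  [2]
  a=8: none
  a=9: (9, -4, 190), (9, 4, 190)  [2]
  a=10: (10, -4, 171), (10, 4, 171)  [2]
  a=11..12: none
  a=13: (13, -12, 134), (13, 12, 134)  [2]
  a=14: (14, -8, 123), (14, 8, 123)  [2]
  a=15: (15, -14, 117), (15, -4, 114), (15, 4, 114), (15, 14, 117)  [4]
  a=16..17: none
  a=18: (18, -4, 95), (18, 4, 95)  [2]
  a=19: (19, -4, 90), (19, 4, 90)  [2]
  a=20: none
  a=21: (21, -20, 86), (21, -8, 82), (21, 8, 82), (21, 20, 86)  [4]
  a=22..24: none
  a=25: (25, -24, 74), (25, 24, 74)  [2]
  a=26: (26, -12, 67), (26, 12, 67)  [2]
  a=27: (27, -14, 65), (27, 14, 65)  [2]
  a=28: none
  a=29: (29, -22, 63), (29, 22, 63)  [2]
  a=30: (30, -16, 59), (30, -4, 57), (30, 4, 57), (30, 16, 59)  [4]
  a=31..34: none
  a=35: (35, -34, 57), (35, -6, 49), (35, 6, 49), (35, 34, 57)  [4]
  a=36: none
  a=37: (37, -24, 50), (37, 24, 50)  [2]
  a=38: (38, -4, 45), (38, 4, 45)  [2]
  a=39: (39, -38, 53), (39, -14, 45), (39, 14, 45), (39, 38, 53)  [4]
  a=40: none
  a=41: (41, -8, 42), (41, 8, 42)  [2]
  a=42: (42, -20, 43), (42, 20, 43)  [2]
  a=43..47: none
Total reduced forms: 1 + 1 + 2 + 2 + 2 + 2 + 2 + 2 + 2 + 2 + 4 + 2 + 2 + 4 + 2 + 2 + 2 + 2 + 4 + 4 + 2 + 2 + 4 + 2 + 2 = 58
h = 58

58


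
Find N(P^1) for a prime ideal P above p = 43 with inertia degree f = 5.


N(P^a) = p^(a*f)
= 43^(1*5)
= 43^5
= 147008443

147008443


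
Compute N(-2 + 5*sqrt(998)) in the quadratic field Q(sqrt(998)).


N(a + b*sqrt(d)) = a^2 - d*b^2
= (-2)^2 - (998)*(5)^2
= 4 - 24950
= -24946

-24946


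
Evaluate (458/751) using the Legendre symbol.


p = 751 is prime, so compute (458/751) with the reciprocity algorithm (Jacobi-symbol steps: pull out 2s via (2/n), flip via reciprocity, reduce):
  pull out 2: (2/751) = +1  (since 751 mod 8 = 7)
  reciprocity: (229/751) -> +(751/229)
  reduce: (64/229)
  pull out 2: (2/229) = -1  (since 229 mod 8 = 5)
  pull out 2: (2/229) = -1  (since 229 mod 8 = 5)
  pull out 2: (2/229) = -1  (since 229 mod 8 = 5)
  pull out 2: (2/229) = -1  (since 229 mod 8 = 5)
  pull out 2: (2/229) = -1  (since 229 mod 8 = 5)
  pull out 2: (2/229) = -1  (since 229 mod 8 = 5)
  (1/229) = 1
Product of signs = 1
(458/751) = 1

1


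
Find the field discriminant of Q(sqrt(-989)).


For K = Q(sqrt(d)) with d squarefree: disc(K) = d if d = 1 mod 4, and disc(K) = 4d if d = 2 or 3 mod 4.
Here d = -989, and d mod 4 = 3.
d = 3 mod 4, not 1 (O_K = Z[sqrt(d)]), so disc(K) = 4d = 4 * (-989) = -3956

-3956


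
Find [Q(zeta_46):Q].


The degree equals Euler's totient phi(46).
46 = 2 * 23
phi(46) = 22

22


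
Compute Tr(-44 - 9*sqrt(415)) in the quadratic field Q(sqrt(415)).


Tr(a + b*sqrt(d)) = (a + b*sqrt(d)) + (a - b*sqrt(d)) = 2a
= 2 * (-44)
= -88

-88


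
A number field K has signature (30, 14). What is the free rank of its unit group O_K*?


By Dirichlet's unit theorem:
rank = r1 + r2 - 1
= 30 + 14 - 1
= 43

43


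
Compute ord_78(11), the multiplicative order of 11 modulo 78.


We want ord_78(11), the smallest k >= 1 with 11^k = 1 mod 78.
n = 78 = 2 * 3 * 13, phi(78) = 24; the order divides phi(n).
Divisors of 24: 1, 2, 3, 4, 6, 8, 12, 24
Repeated squaring mod 78: 11^1 = 11, 11^2 = 43, 11^4 = 55, 11^8 = 61, 11^16 = 55
Test divisors in increasing order:
  k=1: 11^1 = 11 mod 78
  k=2: 11^2 = 43 mod 78
  k=3: 11^3 = 43 * 11 = 5 mod 78
  k=4: 11^4 = 55 mod 78
  k=6: 11^6 = 55 * 43 = 25 mod 78
  k=8: 11^8 = 61 mod 78
  k=12: 11^12 = 61 * 55 = 1 mod 78  <- first divisor giving 1
Order = 12

12


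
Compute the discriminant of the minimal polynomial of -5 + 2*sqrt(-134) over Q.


The element -5 + 2*sqrt(-134) has minimal polynomial:
x^2 + 10*x + 561
Discriminant = (10)^2 - 4*(561)
= 100 - 2244
= -2144

-2144


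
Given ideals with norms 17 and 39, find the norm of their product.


N(IJ) = N(I) * N(J)
= 17 * 39
= 663

663


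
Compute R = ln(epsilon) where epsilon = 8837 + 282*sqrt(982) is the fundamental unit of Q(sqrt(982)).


epsilon = 8837 + 282*sqrt(982)
= 17673.9999
R = ln(17673.9999)
= 9.7798

9.7798


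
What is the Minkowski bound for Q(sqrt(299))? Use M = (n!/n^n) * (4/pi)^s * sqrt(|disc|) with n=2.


d = 299, d mod 4 = 3, so disc(K) = 4d = 1196; |disc(K)| = 1196
Real quadratic field, so n = 2, s = r2 = 0, r1 = 2
M = (n!/n^n) * (4/pi)^s * sqrt(|disc(K)|) = (2!/2^2) * (4/pi)^0 * sqrt(1196)
= 0.5 * 1.000000 * 34.583233
= 17.2916

17.2916


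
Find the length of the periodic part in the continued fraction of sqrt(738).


Run the CF algorithm for sqrt(738).
a_0 = floor(sqrt(738)) = 27; set m_0=0, q_0=1.
Recurrence: m' = q*a - m,  q' = (d - m'^2)/q,  a' = floor((a_0 + m')/q').
  step 1: m=27, q=9, a=6
  step 2: m=27, q=1, a=54
a_2 = 2*a_0 = 54, so the period closes here.
sqrt(738) = [27; 6, 54]
Period length = 2

2


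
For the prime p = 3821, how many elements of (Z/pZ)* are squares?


For prime p, the number of non-zero quadratic residues is (p-1)/2.
= (3821-1)/2
= 1910

1910


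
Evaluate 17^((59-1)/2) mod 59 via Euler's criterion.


p = 59 is prime and the exponent is (p-1)/2 = 29, so by Euler's criterion 17^29 = (17/59) = +1 or -1 mod 59.
Compute by square-and-multiply:
  29 = 16 + 8 + 4 + 1 (binary 11101)
  Repeated squaring mod 59: 17^1 = 17, 17^2 = 53, 17^4 = 36, 17^8 = 57, 17^16 = 4
  17^29 = 17^16 * 17^8 * 17^4 * 17^1 = 4 * 57 * 36 * 17 mod 59
    4 * 57 = 228 = 51 mod 59
    51 * 36 = 1836 = 7 mod 59
    7 * 17 = 119 = 1 mod 59
  17^29 = 1 mod 59
Result 1: 17 is a quadratic residue mod 59.
17^29 mod 59 = 1

1


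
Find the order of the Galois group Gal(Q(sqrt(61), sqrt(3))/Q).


The 2 square roots of distinct primes are multiplicatively independent over Q,
so [K:Q] = 2^2 and Gal(K/Q) is isomorphic to (Z/2Z)^2.
|Gal| = 2^2 = 4

4


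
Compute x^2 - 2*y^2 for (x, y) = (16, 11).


x^2 - d*y^2
= 16^2 - 2*11^2
= 256 - 242
= 14

14


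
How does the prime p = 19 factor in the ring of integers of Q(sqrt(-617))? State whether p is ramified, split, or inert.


K = Q(sqrt(-617)). Since d mod 4 = 3, disc(K) = -2468.
Check p | disc: -2468 mod 19 = 2.
p does not divide disc. Compute Legendre symbol (d/p):
10^((19-1)/2) mod 19 = -1
(d/p) = -1, so p is inert: (p) stays prime with e=1, f=2, g=1.
Therefore p is inert.

inert


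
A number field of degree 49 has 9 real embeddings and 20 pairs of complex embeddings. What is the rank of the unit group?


By Dirichlet's unit theorem:
rank = r1 + r2 - 1
= 9 + 20 - 1
= 28

28


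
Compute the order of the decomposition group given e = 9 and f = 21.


|D_P| = e * f
= 9 * 21
= 189

189


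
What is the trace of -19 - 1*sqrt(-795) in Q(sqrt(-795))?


Tr(a + b*sqrt(d)) = (a + b*sqrt(d)) + (a - b*sqrt(d)) = 2a
= 2 * (-19)
= -38

-38


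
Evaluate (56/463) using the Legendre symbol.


p = 463 is prime, so compute (56/463) with the reciprocity algorithm (Jacobi-symbol steps: pull out 2s via (2/n), flip via reciprocity, reduce):
  pull out 2: (2/463) = +1  (since 463 mod 8 = 7)
  pull out 2: (2/463) = +1  (since 463 mod 8 = 7)
  pull out 2: (2/463) = +1  (since 463 mod 8 = 7)
  reciprocity: (7/463) -> -(463/7)
  reduce: (1/7)
  (1/7) = 1
Product of signs = -1
(56/463) = -1

-1


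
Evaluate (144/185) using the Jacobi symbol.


Compute (144/185) via quadratic reciprocity:
  pull out 2: (2/185) = +1  (since 185 mod 8 = 1)
  pull out 2: (2/185) = +1  (since 185 mod 8 = 1)
  pull out 2: (2/185) = +1  (since 185 mod 8 = 1)
  pull out 2: (2/185) = +1  (since 185 mod 8 = 1)
  reciprocity: (9/185) -> +(185/9)
  reduce: (5/9)
  reciprocity: (5/9) -> +(9/5)
  reduce: (4/5)
  pull out 2: (2/5) = -1  (since 5 mod 8 = 5)
  pull out 2: (2/5) = -1  (since 5 mod 8 = 5)
  (1/5) = 1
Product of signs = 1

1


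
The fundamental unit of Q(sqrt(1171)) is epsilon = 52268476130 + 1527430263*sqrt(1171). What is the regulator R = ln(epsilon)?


epsilon = 52268476130 + 1527430263*sqrt(1171)
= 1.0454e+11
R = ln(1.0454e+11)
= 25.3728

25.3728


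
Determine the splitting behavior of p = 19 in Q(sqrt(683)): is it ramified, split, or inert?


K = Q(sqrt(683)). Since d mod 4 = 3, disc(K) = 2732.
Check p | disc: 2732 mod 19 = 15.
p does not divide disc. Compute Legendre symbol (d/p):
18^((19-1)/2) mod 19 = -1
(d/p) = -1, so p is inert: (p) stays prime with e=1, f=2, g=1.
Therefore p is inert.

inert


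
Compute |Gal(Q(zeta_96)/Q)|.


|Gal(Q(zeta_96)/Q)| = phi(96)
= 32

32


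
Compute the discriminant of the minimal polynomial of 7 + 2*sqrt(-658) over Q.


The element 7 + 2*sqrt(-658) has minimal polynomial:
x^2 - 14*x + 2681
Discriminant = (-14)^2 - 4*(2681)
= 196 - 10724
= -10528

-10528


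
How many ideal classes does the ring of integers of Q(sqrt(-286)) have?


K = Q(sqrt(-286)). d mod 4 = 2, so D = disc(K) = 4d = -1144
h(K) equals the number of primitive reduced positive-definite forms (a, b, c) = a*x^2 + b*x*y + c*y^2 with b^2 - 4ac = D,
where reduced means |b| <= a <= c, with b >= 0 whenever |b| = a or a = c, and primitive means gcd(a, b, c) = 1.
Reduced forces 3a^2 <= |D| = 1144, so 1 <= a <= 19; b must have the parity of D, and c = (b^2 - D)/(4a) must be an integer >= a.
Enumerate a = 1..19, b in [-a, a]:
  a=1: (1, 0, 286)  [1]
  a=2: (2, 0, 143)  [1]
  a=3..4: none
  a=5: (5, -4, 58), (5, 4, 58)  [2]
  a=6: none
  a=7: (7, -2, 41), (7, 2, 41)  [2]
  a=8..9: none
  a=10: (10, -4, 29), (10, 4, 29)  [2]
  a=11: (11, 0, 26)  [1]
  a=12: none
  a=13: (13, 0, 22)  [1]
  a=14: (14, -12, 23), (14, 12, 23)  [2]
  a=15..19: none
Total reduced forms: 1 + 1 + 2 + 2 + 2 + 1 + 1 + 2 = 12
h = 12

12


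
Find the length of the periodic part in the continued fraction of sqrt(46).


Run the CF algorithm for sqrt(46).
a_0 = floor(sqrt(46)) = 6; set m_0=0, q_0=1.
Recurrence: m' = q*a - m,  q' = (d - m'^2)/q,  a' = floor((a_0 + m')/q').
  step 1: m=6, q=10, a=1
  step 2: m=4, q=3, a=3
  step 3: m=5, q=7, a=1
  step 4: m=2, q=6, a=1
  step 5: m=4, q=5, a=2
  step 6: m=6, q=2, a=6
  step 7: m=6, q=5, a=2
  step 8: m=4, q=6, a=1
  step 9: m=2, q=7, a=1
  step 10: m=5, q=3, a=3
  step 11: m=4, q=10, a=1
  step 12: m=6, q=1, a=12
a_12 = 2*a_0 = 12, so the period closes here.
sqrt(46) = [6; 1, 3, 1, 1, 2, 6, 2, 1, 1, 3, 1, 12]
Period length = 12

12


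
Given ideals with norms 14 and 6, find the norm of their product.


N(IJ) = N(I) * N(J)
= 14 * 6
= 84

84


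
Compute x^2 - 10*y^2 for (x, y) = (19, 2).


x^2 - d*y^2
= 19^2 - 10*2^2
= 361 - 40
= 321

321


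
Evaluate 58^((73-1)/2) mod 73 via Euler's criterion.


p = 73 is prime and the exponent is (p-1)/2 = 36, so by Euler's criterion 58^36 = (58/73) = +1 or -1 mod 73.
Compute by square-and-multiply:
  36 = 32 + 4 (binary 100100)
  Repeated squaring mod 73: 58^1 = 58, 58^2 = 6, 58^4 = 36, 58^8 = 55, 58^16 = 32, 58^32 = 2
  58^36 = 58^32 * 58^4 = 2 * 36 mod 73
    2 * 36 = 72 = 72 mod 73
  58^36 = 72 mod 73
Result 72 = p - 1 = -1 mod 73: 58 is a quadratic non-residue mod 73. As a residue in [0, p-1] the value is 72.
58^36 mod 73 = 72

72


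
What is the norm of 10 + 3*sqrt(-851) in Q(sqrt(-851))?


N(a + b*sqrt(d)) = a^2 - d*b^2
= (10)^2 - (-851)*(3)^2
= 100 + 7659
= 7759

7759


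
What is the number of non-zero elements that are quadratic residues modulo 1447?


For prime p, the number of non-zero quadratic residues is (p-1)/2.
= (1447-1)/2
= 723

723


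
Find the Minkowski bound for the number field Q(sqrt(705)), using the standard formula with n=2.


d = 705, d mod 4 = 1, so disc(K) = d = 705; |disc(K)| = 705
Real quadratic field, so n = 2, s = r2 = 0, r1 = 2
M = (n!/n^n) * (4/pi)^s * sqrt(|disc(K)|) = (2!/2^2) * (4/pi)^0 * sqrt(705)
= 0.5 * 1.000000 * 26.551836
= 13.2759

13.2759


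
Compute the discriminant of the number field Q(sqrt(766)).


For K = Q(sqrt(d)) with d squarefree: disc(K) = d if d = 1 mod 4, and disc(K) = 4d if d = 2 or 3 mod 4.
Here d = 766, and d mod 4 = 2.
d = 2 mod 4, not 1 (O_K = Z[sqrt(d)]), so disc(K) = 4d = 4 * (766) = 3064

3064


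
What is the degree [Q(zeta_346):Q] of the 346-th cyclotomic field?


The degree equals Euler's totient phi(346).
346 = 2 * 173
phi(346) = 172

172


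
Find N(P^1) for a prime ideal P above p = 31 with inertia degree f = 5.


N(P^a) = p^(a*f)
= 31^(1*5)
= 31^5
= 28629151

28629151


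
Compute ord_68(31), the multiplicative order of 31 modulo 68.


We want ord_68(31), the smallest k >= 1 with 31^k = 1 mod 68.
n = 68 = 2^2 * 17, phi(68) = 32; the order divides phi(n).
Divisors of 32: 1, 2, 4, 8, 16, 32
Repeated squaring mod 68: 31^1 = 31, 31^2 = 9, 31^4 = 13, 31^8 = 33, 31^16 = 1, 31^32 = 1
Test divisors in increasing order:
  k=1: 31^1 = 31 mod 68
  k=2: 31^2 = 9 mod 68
  k=4: 31^4 = 13 mod 68
  k=8: 31^8 = 33 mod 68
  k=16: 31^16 = 1 mod 68  <- first divisor giving 1
Order = 16

16


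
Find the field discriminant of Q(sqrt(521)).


For K = Q(sqrt(d)) with d squarefree: disc(K) = d if d = 1 mod 4, and disc(K) = 4d if d = 2 or 3 mod 4.
Here d = 521, and d mod 4 = 1.
d = 1 mod 4 (O_K = Z[(1+sqrt(d))/2]), so disc(K) = d = 521

521


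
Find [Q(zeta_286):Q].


The degree equals Euler's totient phi(286).
286 = 2 * 11 * 13
phi(286) = 120

120


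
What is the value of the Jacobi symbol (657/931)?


Compute (657/931) via quadratic reciprocity:
  reciprocity: (657/931) -> +(931/657)
  reduce: (274/657)
  pull out 2: (2/657) = +1  (since 657 mod 8 = 1)
  reciprocity: (137/657) -> +(657/137)
  reduce: (109/137)
  reciprocity: (109/137) -> +(137/109)
  reduce: (28/109)
  pull out 2: (2/109) = -1  (since 109 mod 8 = 5)
  pull out 2: (2/109) = -1  (since 109 mod 8 = 5)
  reciprocity: (7/109) -> +(109/7)
  reduce: (4/7)
  pull out 2: (2/7) = +1  (since 7 mod 8 = 7)
  pull out 2: (2/7) = +1  (since 7 mod 8 = 7)
  (1/7) = 1
Product of signs = 1

1


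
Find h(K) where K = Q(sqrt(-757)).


K = Q(sqrt(-757)). d mod 4 = 3, so D = disc(K) = 4d = -3028
h(K) equals the number of primitive reduced positive-definite forms (a, b, c) = a*x^2 + b*x*y + c*y^2 with b^2 - 4ac = D,
where reduced means |b| <= a <= c, with b >= 0 whenever |b| = a or a = c, and primitive means gcd(a, b, c) = 1.
Reduced forces 3a^2 <= |D| = 3028, so 1 <= a <= 31; b must have the parity of D, and c = (b^2 - D)/(4a) must be an integer >= a.
Enumerate a = 1..31, b in [-a, a]:
  a=1: (1, 0, 757)  [1]
  a=2: (2, 2, 379)  [1]
  a=3..12: none
  a=13: (13, -12, 61), (13, 12, 61)  [2]
  a=14..16: none
  a=17: (17, -10, 46), (17, 10, 46)  [2]
  a=18..22: none
  a=23: (23, -10, 34), (23, 10, 34)  [2]
  a=24..25: none
  a=26: (26, -14, 31), (26, 14, 31)  [2]
  a=27..31: none
Total reduced forms: 1 + 1 + 2 + 2 + 2 + 2 = 10
h = 10

10


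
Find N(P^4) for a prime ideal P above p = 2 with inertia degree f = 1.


N(P^a) = p^(a*f)
= 2^(4*1)
= 2^4
= 16

16


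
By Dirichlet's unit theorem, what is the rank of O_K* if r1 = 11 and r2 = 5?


By Dirichlet's unit theorem:
rank = r1 + r2 - 1
= 11 + 5 - 1
= 15

15


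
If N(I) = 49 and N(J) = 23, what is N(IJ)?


N(IJ) = N(I) * N(J)
= 49 * 23
= 1127

1127


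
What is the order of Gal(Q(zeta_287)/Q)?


|Gal(Q(zeta_287)/Q)| = phi(287)
= 240

240


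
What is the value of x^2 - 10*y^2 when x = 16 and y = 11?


x^2 - d*y^2
= 16^2 - 10*11^2
= 256 - 1210
= -954

-954


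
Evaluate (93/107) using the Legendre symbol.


p = 107 is prime, so compute (93/107) with the reciprocity algorithm (Jacobi-symbol steps: pull out 2s via (2/n), flip via reciprocity, reduce):
  reciprocity: (93/107) -> +(107/93)
  reduce: (14/93)
  pull out 2: (2/93) = -1  (since 93 mod 8 = 5)
  reciprocity: (7/93) -> +(93/7)
  reduce: (2/7)
  pull out 2: (2/7) = +1  (since 7 mod 8 = 7)
  (1/7) = 1
Product of signs = -1
(93/107) = -1

-1


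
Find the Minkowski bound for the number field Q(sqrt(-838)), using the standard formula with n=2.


d = -838, d mod 4 = 2, so disc(K) = 4d = -3352; |disc(K)| = 3352
Imaginary quadratic field, so n = 2, s = r2 = 1, r1 = 0
M = (n!/n^n) * (4/pi)^s * sqrt(|disc(K)|) = (2!/2^2) * (4/pi)^1 * sqrt(3352)
= 0.5 * 1.273240 * 57.896459
= 36.8580

36.8580


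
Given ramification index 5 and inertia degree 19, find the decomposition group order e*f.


|D_P| = e * f
= 5 * 19
= 95

95


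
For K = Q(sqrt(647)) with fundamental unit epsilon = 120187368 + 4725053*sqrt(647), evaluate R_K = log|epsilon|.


epsilon = 120187368 + 4725053*sqrt(647)
= 2.4037e+08
R = ln(2.4037e+08)
= 19.2977

19.2977


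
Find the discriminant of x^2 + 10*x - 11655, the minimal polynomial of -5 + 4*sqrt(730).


The element -5 + 4*sqrt(730) has minimal polynomial:
x^2 + 10*x - 11655
Discriminant = (10)^2 - 4*(-11655)
= 100 + 46620
= 46720

46720


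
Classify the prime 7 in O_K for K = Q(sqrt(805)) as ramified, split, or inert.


K = Q(sqrt(805)). Since d mod 4 = 1, disc(K) = 805.
Check p | disc: 805 mod 7 = 0.
p divides disc, so p ramifies: (p) = P^2 with e=2, f=1, g=1.
Therefore p is ramified.

ramified


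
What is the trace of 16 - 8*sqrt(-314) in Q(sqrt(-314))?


Tr(a + b*sqrt(d)) = (a + b*sqrt(d)) + (a - b*sqrt(d)) = 2a
= 2 * (16)
= 32

32


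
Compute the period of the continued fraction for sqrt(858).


Run the CF algorithm for sqrt(858).
a_0 = floor(sqrt(858)) = 29; set m_0=0, q_0=1.
Recurrence: m' = q*a - m,  q' = (d - m'^2)/q,  a' = floor((a_0 + m')/q').
  step 1: m=29, q=17, a=3
  step 2: m=22, q=22, a=2
  step 3: m=22, q=17, a=3
  step 4: m=29, q=1, a=58
a_4 = 2*a_0 = 58, so the period closes here.
sqrt(858) = [29; 3, 2, 3, 58]
Period length = 4

4


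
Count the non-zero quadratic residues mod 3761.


For prime p, the number of non-zero quadratic residues is (p-1)/2.
= (3761-1)/2
= 1880

1880


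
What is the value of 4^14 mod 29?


p = 29 is prime and the exponent is (p-1)/2 = 14, so by Euler's criterion 4^14 = (4/29) = +1 or -1 mod 29.
Compute by square-and-multiply:
  14 = 8 + 4 + 2 (binary 1110)
  Repeated squaring mod 29: 4^1 = 4, 4^2 = 16, 4^4 = 24, 4^8 = 25
  4^14 = 4^8 * 4^4 * 4^2 = 25 * 24 * 16 mod 29
    25 * 24 = 600 = 20 mod 29
    20 * 16 = 320 = 1 mod 29
  4^14 = 1 mod 29
Result 1: 4 is a quadratic residue mod 29.
4^14 mod 29 = 1

1


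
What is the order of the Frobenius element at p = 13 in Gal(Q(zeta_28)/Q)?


The Frobenius at p in Gal(Q(zeta_n)/Q) = (Z/nZ)* is the class of p, so its order is ord_28(13), the smallest k >= 1 with 13^k = 1 mod 28.
n = 28 = 2^2 * 7, phi(28) = 12; the order divides phi(n).
Divisors of 12: 1, 2, 3, 4, 6, 12
Repeated squaring mod 28: 13^1 = 13, 13^2 = 1, 13^4 = 1, 13^8 = 1
Test divisors in increasing order:
  k=1: 13^1 = 13 mod 28
  k=2: 13^2 = 1 mod 28  <- first divisor giving 1
Order = 2

2


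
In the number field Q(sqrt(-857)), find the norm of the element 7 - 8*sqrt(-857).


N(a + b*sqrt(d)) = a^2 - d*b^2
= (7)^2 - (-857)*(-8)^2
= 49 + 54848
= 54897

54897


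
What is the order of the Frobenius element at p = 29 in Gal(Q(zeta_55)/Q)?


The Frobenius at p in Gal(Q(zeta_n)/Q) = (Z/nZ)* is the class of p, so its order is ord_55(29), the smallest k >= 1 with 29^k = 1 mod 55.
n = 55 = 5 * 11, phi(55) = 40; the order divides phi(n).
Divisors of 40: 1, 2, 4, 5, 8, 10, 20, 40
Repeated squaring mod 55: 29^1 = 29, 29^2 = 16, 29^4 = 36, 29^8 = 31, 29^16 = 26, 29^32 = 16
Test divisors in increasing order:
  k=1: 29^1 = 29 mod 55
  k=2: 29^2 = 16 mod 55
  k=4: 29^4 = 36 mod 55
  k=5: 29^5 = 36 * 29 = 54 mod 55
  k=8: 29^8 = 31 mod 55
  k=10: 29^10 = 31 * 16 = 1 mod 55  <- first divisor giving 1
Order = 10

10


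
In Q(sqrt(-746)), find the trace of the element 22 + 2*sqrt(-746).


Tr(a + b*sqrt(d)) = (a + b*sqrt(d)) + (a - b*sqrt(d)) = 2a
= 2 * (22)
= 44

44


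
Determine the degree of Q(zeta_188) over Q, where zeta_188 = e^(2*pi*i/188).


The degree equals Euler's totient phi(188).
188 = 2^2 * 47
phi(188) = 92

92


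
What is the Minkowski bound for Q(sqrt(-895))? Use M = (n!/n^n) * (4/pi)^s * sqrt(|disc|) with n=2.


d = -895, d mod 4 = 1, so disc(K) = d = -895; |disc(K)| = 895
Imaginary quadratic field, so n = 2, s = r2 = 1, r1 = 0
M = (n!/n^n) * (4/pi)^s * sqrt(|disc(K)|) = (2!/2^2) * (4/pi)^1 * sqrt(895)
= 0.5 * 1.273240 * 29.916551
= 19.0455

19.0455


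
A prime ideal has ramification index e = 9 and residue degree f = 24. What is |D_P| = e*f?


|D_P| = e * f
= 9 * 24
= 216

216


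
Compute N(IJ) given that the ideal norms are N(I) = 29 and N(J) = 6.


N(IJ) = N(I) * N(J)
= 29 * 6
= 174

174


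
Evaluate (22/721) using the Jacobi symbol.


Compute (22/721) via quadratic reciprocity:
  pull out 2: (2/721) = +1  (since 721 mod 8 = 1)
  reciprocity: (11/721) -> +(721/11)
  reduce: (6/11)
  pull out 2: (2/11) = -1  (since 11 mod 8 = 3)
  reciprocity: (3/11) -> -(11/3)
  reduce: (2/3)
  pull out 2: (2/3) = -1  (since 3 mod 8 = 3)
  (1/3) = 1
Product of signs = -1

-1


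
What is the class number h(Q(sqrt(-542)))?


K = Q(sqrt(-542)). d mod 4 = 2, so D = disc(K) = 4d = -2168
h(K) equals the number of primitive reduced positive-definite forms (a, b, c) = a*x^2 + b*x*y + c*y^2 with b^2 - 4ac = D,
where reduced means |b| <= a <= c, with b >= 0 whenever |b| = a or a = c, and primitive means gcd(a, b, c) = 1.
Reduced forces 3a^2 <= |D| = 2168, so 1 <= a <= 26; b must have the parity of D, and c = (b^2 - D)/(4a) must be an integer >= a.
Enumerate a = 1..26, b in [-a, a]:
  a=1: (1, 0, 542)  [1]
  a=2: (2, 0, 271)  [1]
  a=3: (3, -2, 181), (3, 2, 181)  [2]
  a=4..5: none
  a=6: (6, -4, 91), (6, 4, 91)  [2]
  a=7: (7, -4, 78), (7, 4, 78)  [2]
  a=8: none
  a=9: (9, -8, 62), (9, 8, 62)  [2]
  a=10..12: none
  a=13: (13, -4, 42), (13, 4, 42)  [2]
  a=14: (14, -4, 39), (14, 4, 39)  [2]
  a=15..16: none
  a=17: (17, -12, 34), (17, 12, 34)  [2]
  a=18: (18, -8, 31), (18, 8, 31)  [2]
  a=19: (19, -6, 29), (19, 6, 29)  [2]
  a=20: none
  a=21: (21, -10, 27), (21, -4, 26), (21, 4, 26), (21, 10, 27)  [4]
  a=22..26: none
Total reduced forms: 1 + 1 + 2 + 2 + 2 + 2 + 2 + 2 + 2 + 2 + 2 + 4 = 24
h = 24

24


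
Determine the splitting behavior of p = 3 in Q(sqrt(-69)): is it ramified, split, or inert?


K = Q(sqrt(-69)). Since d mod 4 = 3, disc(K) = -276.
Check p | disc: -276 mod 3 = 0.
p divides disc, so p ramifies: (p) = P^2 with e=2, f=1, g=1.
Therefore p is ramified.

ramified


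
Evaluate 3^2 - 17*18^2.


x^2 - d*y^2
= 3^2 - 17*18^2
= 9 - 5508
= -5499

-5499


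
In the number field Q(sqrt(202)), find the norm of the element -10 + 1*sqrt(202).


N(a + b*sqrt(d)) = a^2 - d*b^2
= (-10)^2 - (202)*(1)^2
= 100 - 202
= -102

-102


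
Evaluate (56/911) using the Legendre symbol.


p = 911 is prime, so compute (56/911) with the reciprocity algorithm (Jacobi-symbol steps: pull out 2s via (2/n), flip via reciprocity, reduce):
  pull out 2: (2/911) = +1  (since 911 mod 8 = 7)
  pull out 2: (2/911) = +1  (since 911 mod 8 = 7)
  pull out 2: (2/911) = +1  (since 911 mod 8 = 7)
  reciprocity: (7/911) -> -(911/7)
  reduce: (1/7)
  (1/7) = 1
Product of signs = -1
(56/911) = -1

-1


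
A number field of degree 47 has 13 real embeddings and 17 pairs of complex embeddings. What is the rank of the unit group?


By Dirichlet's unit theorem:
rank = r1 + r2 - 1
= 13 + 17 - 1
= 29

29


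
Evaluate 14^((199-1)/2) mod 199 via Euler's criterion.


p = 199 is prime and the exponent is (p-1)/2 = 99, so by Euler's criterion 14^99 = (14/199) = +1 or -1 mod 199.
Compute by square-and-multiply:
  99 = 64 + 32 + 2 + 1 (binary 1100011)
  Repeated squaring mod 199: 14^1 = 14, 14^2 = 196, 14^4 = 9, 14^8 = 81, 14^16 = 193, 14^32 = 36, 14^64 = 102
  14^99 = 14^64 * 14^32 * 14^2 * 14^1 = 102 * 36 * 196 * 14 mod 199
    102 * 36 = 3672 = 90 mod 199
    90 * 196 = 17640 = 128 mod 199
    128 * 14 = 1792 = 1 mod 199
  14^99 = 1 mod 199
Result 1: 14 is a quadratic residue mod 199.
14^99 mod 199 = 1

1


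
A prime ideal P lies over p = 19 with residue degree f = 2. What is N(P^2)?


N(P^a) = p^(a*f)
= 19^(2*2)
= 19^4
= 130321

130321


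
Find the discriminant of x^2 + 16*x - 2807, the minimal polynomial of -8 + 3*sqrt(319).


The element -8 + 3*sqrt(319) has minimal polynomial:
x^2 + 16*x - 2807
Discriminant = (16)^2 - 4*(-2807)
= 256 + 11228
= 11484

11484


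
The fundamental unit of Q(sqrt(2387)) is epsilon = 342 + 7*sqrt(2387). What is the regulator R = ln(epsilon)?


epsilon = 342 + 7*sqrt(2387)
= 683.9985
R = ln(683.9985)
= 6.5280

6.5280


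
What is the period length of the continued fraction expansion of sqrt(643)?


Run the CF algorithm for sqrt(643).
a_0 = floor(sqrt(643)) = 25; set m_0=0, q_0=1.
Recurrence: m' = q*a - m,  q' = (d - m'^2)/q,  a' = floor((a_0 + m')/q').
  step 1: m=25, q=18, a=2
  step 2: m=11, q=29, a=1
  step 3: m=18, q=11, a=3
  step 4: m=15, q=38, a=1
  step 5: m=23, q=3, a=16
  step 6: m=25, q=6, a=8
  step 7: m=23, q=19, a=2
  step 8: m=15, q=22, a=1
  step 9: m=7, q=27, a=1
  step 10: m=20, q=9, a=5
  step 11: m=25, q=2, a=25
  step 12: m=25, q=9, a=5
  step 13: m=20, q=27, a=1
  step 14: m=7, q=22, a=1
  step 15: m=15, q=19, a=2
  step 16: m=23, q=6, a=8
  step 17: m=25, q=3, a=16
  step 18: m=23, q=38, a=1
  step 19: m=15, q=11, a=3
  step 20: m=18, q=29, a=1
  step 21: m=11, q=18, a=2
  step 22: m=25, q=1, a=50
a_22 = 2*a_0 = 50, so the period closes here.
sqrt(643) = [25; 2, 1, 3, 1, 16, 8, 2, 1, 1, 5, 25, 5, 1, 1, 2, 8, 16, 1, 3, 1, 2, 50]
Period length = 22

22


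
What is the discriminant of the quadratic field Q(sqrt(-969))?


For K = Q(sqrt(d)) with d squarefree: disc(K) = d if d = 1 mod 4, and disc(K) = 4d if d = 2 or 3 mod 4.
Here d = -969, and d mod 4 = 3.
d = 3 mod 4, not 1 (O_K = Z[sqrt(d)]), so disc(K) = 4d = 4 * (-969) = -3876

-3876


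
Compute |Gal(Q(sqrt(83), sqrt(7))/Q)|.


The 2 square roots of distinct primes are multiplicatively independent over Q,
so [K:Q] = 2^2 and Gal(K/Q) is isomorphic to (Z/2Z)^2.
|Gal| = 2^2 = 4

4


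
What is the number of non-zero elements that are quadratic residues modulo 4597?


For prime p, the number of non-zero quadratic residues is (p-1)/2.
= (4597-1)/2
= 2298

2298


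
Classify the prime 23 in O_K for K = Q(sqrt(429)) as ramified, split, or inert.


K = Q(sqrt(429)). Since d mod 4 = 1, disc(K) = 429.
Check p | disc: 429 mod 23 = 15.
p does not divide disc. Compute Legendre symbol (d/p):
15^((23-1)/2) mod 23 = -1
(d/p) = -1, so p is inert: (p) stays prime with e=1, f=2, g=1.
Therefore p is inert.

inert


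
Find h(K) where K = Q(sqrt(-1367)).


K = Q(sqrt(-1367)). d mod 4 = 1, so D = disc(K) = d = -1367
h(K) equals the number of primitive reduced positive-definite forms (a, b, c) = a*x^2 + b*x*y + c*y^2 with b^2 - 4ac = D,
where reduced means |b| <= a <= c, with b >= 0 whenever |b| = a or a = c, and primitive means gcd(a, b, c) = 1.
Reduced forces 3a^2 <= |D| = 1367, so 1 <= a <= 21; b must have the parity of D, and c = (b^2 - D)/(4a) must be an integer >= a.
Enumerate a = 1..21, b in [-a, a]:
  a=1: (1, 1, 342)  [1]
  a=2: (2, -1, 171), (2, 1, 171)  [2]
  a=3: (3, -1, 114), (3, 1, 114)  [2]
  a=4: (4, -3, 86), (4, 3, 86)  [2]
  a=5: none
  a=6: (6, -5, 58), (6, -1, 57), (6, 1, 57), (6, 5, 58)  [4]
  a=7: none
  a=8: (8, -3, 43), (8, 3, 43)  [2]
  a=9: (9, -1, 38), (9, 1, 38)  [2]
  a=10..11: none
  a=12: (12, -11, 31), (12, -5, 29), (12, 5, 29), (12, 11, 31)  [4]
  a=13..15: none
  a=16: (16, -13, 24), (16, 13, 24)  [2]
  a=17: none
  a=18: (18, -17, 23), (18, -1, 19), (18, 1, 19), (18, 17, 23)  [4]
  a=19..21: none
Total reduced forms: 1 + 2 + 2 + 2 + 4 + 2 + 2 + 4 + 2 + 4 = 25
h = 25

25


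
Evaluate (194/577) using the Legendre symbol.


p = 577 is prime, so compute (194/577) with the reciprocity algorithm (Jacobi-symbol steps: pull out 2s via (2/n), flip via reciprocity, reduce):
  pull out 2: (2/577) = +1  (since 577 mod 8 = 1)
  reciprocity: (97/577) -> +(577/97)
  reduce: (92/97)
  pull out 2: (2/97) = +1  (since 97 mod 8 = 1)
  pull out 2: (2/97) = +1  (since 97 mod 8 = 1)
  reciprocity: (23/97) -> +(97/23)
  reduce: (5/23)
  reciprocity: (5/23) -> +(23/5)
  reduce: (3/5)
  reciprocity: (3/5) -> +(5/3)
  reduce: (2/3)
  pull out 2: (2/3) = -1  (since 3 mod 8 = 3)
  (1/3) = 1
Product of signs = -1
(194/577) = -1

-1


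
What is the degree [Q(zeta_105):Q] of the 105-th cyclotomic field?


The degree equals Euler's totient phi(105).
105 = 3 * 5 * 7
phi(105) = 48

48


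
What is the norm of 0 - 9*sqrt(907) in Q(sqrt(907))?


N(a + b*sqrt(d)) = a^2 - d*b^2
= (0)^2 - (907)*(-9)^2
= 0 - 73467
= -73467

-73467


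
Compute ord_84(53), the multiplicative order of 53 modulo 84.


We want ord_84(53), the smallest k >= 1 with 53^k = 1 mod 84.
n = 84 = 2^2 * 3 * 7, phi(84) = 24; the order divides phi(n).
Divisors of 24: 1, 2, 3, 4, 6, 8, 12, 24
Repeated squaring mod 84: 53^1 = 53, 53^2 = 37, 53^4 = 25, 53^8 = 37, 53^16 = 25
Test divisors in increasing order:
  k=1: 53^1 = 53 mod 84
  k=2: 53^2 = 37 mod 84
  k=3: 53^3 = 37 * 53 = 29 mod 84
  k=4: 53^4 = 25 mod 84
  k=6: 53^6 = 25 * 37 = 1 mod 84  <- first divisor giving 1
Order = 6

6


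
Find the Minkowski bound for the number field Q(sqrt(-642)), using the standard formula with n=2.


d = -642, d mod 4 = 2, so disc(K) = 4d = -2568; |disc(K)| = 2568
Imaginary quadratic field, so n = 2, s = r2 = 1, r1 = 0
M = (n!/n^n) * (4/pi)^s * sqrt(|disc(K)|) = (2!/2^2) * (4/pi)^1 * sqrt(2568)
= 0.5 * 1.273240 * 50.675438
= 32.2610

32.2610


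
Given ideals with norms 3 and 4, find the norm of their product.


N(IJ) = N(I) * N(J)
= 3 * 4
= 12

12


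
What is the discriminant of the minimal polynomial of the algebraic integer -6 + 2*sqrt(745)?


The element -6 + 2*sqrt(745) has minimal polynomial:
x^2 + 12*x - 2944
Discriminant = (12)^2 - 4*(-2944)
= 144 + 11776
= 11920

11920


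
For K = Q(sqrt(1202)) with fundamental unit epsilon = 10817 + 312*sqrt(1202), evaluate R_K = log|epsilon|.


epsilon = 10817 + 312*sqrt(1202)
= 21634.0000
R = ln(21634.0000)
= 9.9820

9.9820


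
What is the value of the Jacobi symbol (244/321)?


Compute (244/321) via quadratic reciprocity:
  pull out 2: (2/321) = +1  (since 321 mod 8 = 1)
  pull out 2: (2/321) = +1  (since 321 mod 8 = 1)
  reciprocity: (61/321) -> +(321/61)
  reduce: (16/61)
  pull out 2: (2/61) = -1  (since 61 mod 8 = 5)
  pull out 2: (2/61) = -1  (since 61 mod 8 = 5)
  pull out 2: (2/61) = -1  (since 61 mod 8 = 5)
  pull out 2: (2/61) = -1  (since 61 mod 8 = 5)
  (1/61) = 1
Product of signs = 1

1


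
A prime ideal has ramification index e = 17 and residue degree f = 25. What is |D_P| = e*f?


|D_P| = e * f
= 17 * 25
= 425

425


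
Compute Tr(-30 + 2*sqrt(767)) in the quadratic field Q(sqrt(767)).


Tr(a + b*sqrt(d)) = (a + b*sqrt(d)) + (a - b*sqrt(d)) = 2a
= 2 * (-30)
= -60

-60


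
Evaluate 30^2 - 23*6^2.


x^2 - d*y^2
= 30^2 - 23*6^2
= 900 - 828
= 72

72


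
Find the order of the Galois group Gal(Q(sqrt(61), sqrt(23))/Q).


The 2 square roots of distinct primes are multiplicatively independent over Q,
so [K:Q] = 2^2 and Gal(K/Q) is isomorphic to (Z/2Z)^2.
|Gal| = 2^2 = 4

4


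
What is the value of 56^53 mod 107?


p = 107 is prime and the exponent is (p-1)/2 = 53, so by Euler's criterion 56^53 = (56/107) = +1 or -1 mod 107.
Compute by square-and-multiply:
  53 = 32 + 16 + 4 + 1 (binary 110101)
  Repeated squaring mod 107: 56^1 = 56, 56^2 = 33, 56^4 = 19, 56^8 = 40, 56^16 = 102, 56^32 = 25
  56^53 = 56^32 * 56^16 * 56^4 * 56^1 = 25 * 102 * 19 * 56 mod 107
    25 * 102 = 2550 = 89 mod 107
    89 * 19 = 1691 = 86 mod 107
    86 * 56 = 4816 = 1 mod 107
  56^53 = 1 mod 107
Result 1: 56 is a quadratic residue mod 107.
56^53 mod 107 = 1

1


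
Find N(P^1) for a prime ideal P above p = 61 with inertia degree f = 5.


N(P^a) = p^(a*f)
= 61^(1*5)
= 61^5
= 844596301

844596301


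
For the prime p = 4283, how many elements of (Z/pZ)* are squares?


For prime p, the number of non-zero quadratic residues is (p-1)/2.
= (4283-1)/2
= 2141

2141


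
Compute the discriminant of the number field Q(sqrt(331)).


For K = Q(sqrt(d)) with d squarefree: disc(K) = d if d = 1 mod 4, and disc(K) = 4d if d = 2 or 3 mod 4.
Here d = 331, and d mod 4 = 3.
d = 3 mod 4, not 1 (O_K = Z[sqrt(d)]), so disc(K) = 4d = 4 * (331) = 1324

1324


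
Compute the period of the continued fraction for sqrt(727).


Run the CF algorithm for sqrt(727).
a_0 = floor(sqrt(727)) = 26; set m_0=0, q_0=1.
Recurrence: m' = q*a - m,  q' = (d - m'^2)/q,  a' = floor((a_0 + m')/q').
  step 1: m=26, q=51, a=1
  step 2: m=25, q=2, a=25
  step 3: m=25, q=51, a=1
  step 4: m=26, q=1, a=52
a_4 = 2*a_0 = 52, so the period closes here.
sqrt(727) = [26; 1, 25, 1, 52]
Period length = 4

4


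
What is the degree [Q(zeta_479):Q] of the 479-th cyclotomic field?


The degree equals Euler's totient phi(479).
479 = 479
phi(479) = 478

478


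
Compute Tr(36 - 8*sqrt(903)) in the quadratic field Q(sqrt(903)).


Tr(a + b*sqrt(d)) = (a + b*sqrt(d)) + (a - b*sqrt(d)) = 2a
= 2 * (36)
= 72

72


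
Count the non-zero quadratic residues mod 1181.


For prime p, the number of non-zero quadratic residues is (p-1)/2.
= (1181-1)/2
= 590

590


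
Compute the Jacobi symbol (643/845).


Compute (643/845) via quadratic reciprocity:
  reciprocity: (643/845) -> +(845/643)
  reduce: (202/643)
  pull out 2: (2/643) = -1  (since 643 mod 8 = 3)
  reciprocity: (101/643) -> +(643/101)
  reduce: (37/101)
  reciprocity: (37/101) -> +(101/37)
  reduce: (27/37)
  reciprocity: (27/37) -> +(37/27)
  reduce: (10/27)
  pull out 2: (2/27) = -1  (since 27 mod 8 = 3)
  reciprocity: (5/27) -> +(27/5)
  reduce: (2/5)
  pull out 2: (2/5) = -1  (since 5 mod 8 = 5)
  (1/5) = 1
Product of signs = -1

-1


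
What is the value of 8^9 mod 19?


p = 19 is prime and the exponent is (p-1)/2 = 9, so by Euler's criterion 8^9 = (8/19) = +1 or -1 mod 19.
Compute by square-and-multiply:
  9 = 8 + 1 (binary 1001)
  Repeated squaring mod 19: 8^1 = 8, 8^2 = 7, 8^4 = 11, 8^8 = 7
  8^9 = 8^8 * 8^1 = 7 * 8 mod 19
    7 * 8 = 56 = 18 mod 19
  8^9 = 18 mod 19
Result 18 = p - 1 = -1 mod 19: 8 is a quadratic non-residue mod 19. As a residue in [0, p-1] the value is 18.
8^9 mod 19 = 18

18


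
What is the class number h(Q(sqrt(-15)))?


K = Q(sqrt(-15)). d mod 4 = 1, so D = disc(K) = d = -15
h(K) equals the number of primitive reduced positive-definite forms (a, b, c) = a*x^2 + b*x*y + c*y^2 with b^2 - 4ac = D,
where reduced means |b| <= a <= c, with b >= 0 whenever |b| = a or a = c, and primitive means gcd(a, b, c) = 1.
Reduced forces 3a^2 <= |D| = 15, so 1 <= a <= 2; b must have the parity of D, and c = (b^2 - D)/(4a) must be an integer >= a.
Enumerate a = 1..2, b in [-a, a]:
  a=1: (1, 1, 4)  [1]
  a=2: (2, 1, 2)  [1]
Total reduced forms: 1 + 1 = 2
h = 2

2


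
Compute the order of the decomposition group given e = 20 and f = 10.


|D_P| = e * f
= 20 * 10
= 200

200


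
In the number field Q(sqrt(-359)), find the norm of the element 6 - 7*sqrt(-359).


N(a + b*sqrt(d)) = a^2 - d*b^2
= (6)^2 - (-359)*(-7)^2
= 36 + 17591
= 17627

17627


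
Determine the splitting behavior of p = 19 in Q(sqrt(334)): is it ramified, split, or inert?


K = Q(sqrt(334)). Since d mod 4 = 2, disc(K) = 1336.
Check p | disc: 1336 mod 19 = 6.
p does not divide disc. Compute Legendre symbol (d/p):
11^((19-1)/2) mod 19 = 1
(d/p) = 1, so p splits: (p) = P*P' with e=1, f=1, g=2.
Therefore p is split.

split


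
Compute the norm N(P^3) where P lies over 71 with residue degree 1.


N(P^a) = p^(a*f)
= 71^(3*1)
= 71^3
= 357911

357911


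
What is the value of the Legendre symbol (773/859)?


p = 859 is prime, so compute (773/859) with the reciprocity algorithm (Jacobi-symbol steps: pull out 2s via (2/n), flip via reciprocity, reduce):
  reciprocity: (773/859) -> +(859/773)
  reduce: (86/773)
  pull out 2: (2/773) = -1  (since 773 mod 8 = 5)
  reciprocity: (43/773) -> +(773/43)
  reduce: (42/43)
  pull out 2: (2/43) = -1  (since 43 mod 8 = 3)
  reciprocity: (21/43) -> +(43/21)
  reduce: (1/21)
  (1/21) = 1
Product of signs = 1
(773/859) = 1

1
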